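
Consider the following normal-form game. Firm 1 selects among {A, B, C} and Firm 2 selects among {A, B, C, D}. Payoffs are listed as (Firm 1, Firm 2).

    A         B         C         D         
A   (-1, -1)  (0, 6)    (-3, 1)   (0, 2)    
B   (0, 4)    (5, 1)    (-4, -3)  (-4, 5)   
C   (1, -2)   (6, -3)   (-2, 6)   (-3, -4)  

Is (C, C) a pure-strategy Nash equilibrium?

Yes

Holding Firm 2 at C: Firm 1 gets -2 from C, versus -3 from A, -4 from B. No profitable deviation for Firm 1.
Holding Firm 1 at C: Firm 2 gets 6 from C, versus -2 from A, -3 from B, -4 from D. No profitable deviation for Firm 2 either.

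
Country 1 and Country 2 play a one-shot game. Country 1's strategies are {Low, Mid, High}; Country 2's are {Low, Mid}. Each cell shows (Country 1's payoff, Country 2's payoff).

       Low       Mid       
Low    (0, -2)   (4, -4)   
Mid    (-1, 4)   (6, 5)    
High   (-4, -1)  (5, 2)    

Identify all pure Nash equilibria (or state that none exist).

Check mutual best responses: a cell is a NE iff neither player can gain by unilaterally deviating.
Country 1's best responses — vs Low: Low (payoff 0); vs Mid: Mid (payoff 6).
Country 2's best responses — vs Low: Low (payoff -2); vs Mid: Mid (payoff 5); vs High: Mid (payoff 2).
Mutual best responses occur at (Low, Low) and (Mid, Mid); at each, neither player gains by switching.

(Low, Low) and (Mid, Mid)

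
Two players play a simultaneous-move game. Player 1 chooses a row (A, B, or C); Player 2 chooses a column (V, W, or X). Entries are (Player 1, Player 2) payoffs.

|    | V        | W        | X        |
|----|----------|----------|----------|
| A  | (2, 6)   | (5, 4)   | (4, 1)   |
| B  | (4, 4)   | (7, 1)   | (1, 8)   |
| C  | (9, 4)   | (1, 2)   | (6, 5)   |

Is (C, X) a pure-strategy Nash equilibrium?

Holding Player 2 at X: Player 1 gets 6 from C, versus 4 from A, 1 from B. No profitable deviation for Player 1.
Holding Player 1 at C: Player 2 gets 5 from X, versus 4 from V, 2 from W. No profitable deviation for Player 2 either.

Yes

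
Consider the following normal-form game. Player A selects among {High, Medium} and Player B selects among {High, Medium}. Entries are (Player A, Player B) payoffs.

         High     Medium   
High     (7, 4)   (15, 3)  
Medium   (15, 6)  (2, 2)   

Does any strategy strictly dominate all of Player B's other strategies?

High

Check whether one of Player B's strategies beats all alternatives regardless of what the opponent does.
High strictly dominates: vs High: 4 > 3; vs Medium: 6 > 2.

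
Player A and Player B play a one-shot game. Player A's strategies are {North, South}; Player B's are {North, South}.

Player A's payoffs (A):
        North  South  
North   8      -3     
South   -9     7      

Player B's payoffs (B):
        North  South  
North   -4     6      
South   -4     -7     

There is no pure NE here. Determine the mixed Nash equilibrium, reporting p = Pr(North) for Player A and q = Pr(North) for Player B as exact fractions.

p = 3/13, q = 10/27

Each player's mixing probability is pinned down by making the *other* player indifferent.
Player B indifferent between North and South: p·(-4) + (1−p)·(-4) = p·6 + (1−p)·(-7) ⟹ (-4) + 0p = (-7) + 13p ⟹ p = 3/13.
Player A indifferent between North and South: q·8 + (1−q)·(-3) = q·(-9) + (1−q)·7 ⟹ (-3) + 11q = 7 + (-16)q ⟹ q = 10/27.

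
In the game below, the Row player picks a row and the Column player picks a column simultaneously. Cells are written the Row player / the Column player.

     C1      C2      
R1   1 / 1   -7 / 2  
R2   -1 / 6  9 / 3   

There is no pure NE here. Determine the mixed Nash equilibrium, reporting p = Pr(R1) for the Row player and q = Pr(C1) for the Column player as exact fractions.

p = 3/4, q = 8/9

Each player's mixing probability is pinned down by making the *other* player indifferent.
The Column player indifferent between C1 and C2: p·1 + (1−p)·6 = p·2 + (1−p)·3 ⟹ 6 + (-5)p = 3 + (-1)p ⟹ p = 3/4.
The Row player indifferent between R1 and R2: q·1 + (1−q)·(-7) = q·(-1) + (1−q)·9 ⟹ (-7) + 8q = 9 + (-10)q ⟹ q = 8/9.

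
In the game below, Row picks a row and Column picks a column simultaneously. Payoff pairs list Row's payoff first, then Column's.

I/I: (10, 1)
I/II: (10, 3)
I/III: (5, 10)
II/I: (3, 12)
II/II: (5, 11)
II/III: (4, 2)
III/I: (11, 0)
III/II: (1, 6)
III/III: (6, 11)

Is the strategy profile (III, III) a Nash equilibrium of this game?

Holding Column at III: Row gets 6 from III, versus 5 from I, 4 from II. No profitable deviation for Row.
Holding Row at III: Column gets 11 from III, versus 0 from I, 6 from II. No profitable deviation for Column either.

Yes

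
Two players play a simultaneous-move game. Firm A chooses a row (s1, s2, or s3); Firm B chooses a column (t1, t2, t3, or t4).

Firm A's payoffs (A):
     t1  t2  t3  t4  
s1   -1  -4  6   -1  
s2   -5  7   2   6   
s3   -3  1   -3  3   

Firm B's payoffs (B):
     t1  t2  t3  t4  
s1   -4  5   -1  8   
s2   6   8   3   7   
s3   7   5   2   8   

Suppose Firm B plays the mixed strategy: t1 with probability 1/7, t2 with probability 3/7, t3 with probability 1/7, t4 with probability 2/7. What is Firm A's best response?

s2

Firm A's best reply maximizes expected payoff against the mix.
s1: (1/7)·(-1) + (3/7)·(-4) + (1/7)·6 + (2/7)·(-1) = -9/7
s2: (1/7)·(-5) + (3/7)·7 + (1/7)·2 + (2/7)·6 = 30/7
s3: (1/7)·(-3) + (3/7)·1 + (1/7)·(-3) + (2/7)·3 = 3/7
Highest expected payoff is 30/7, from s2.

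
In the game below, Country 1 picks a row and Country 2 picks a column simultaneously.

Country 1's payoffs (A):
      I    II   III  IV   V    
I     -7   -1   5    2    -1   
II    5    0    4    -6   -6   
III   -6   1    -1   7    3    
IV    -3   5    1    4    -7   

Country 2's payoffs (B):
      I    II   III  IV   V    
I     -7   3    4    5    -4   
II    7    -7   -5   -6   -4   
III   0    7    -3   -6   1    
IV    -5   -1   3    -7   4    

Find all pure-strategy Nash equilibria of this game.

(II, I)

A profile is a Nash equilibrium when each player is best-responding to the other.
Country 1's best responses — vs I: II (payoff 5); vs II: IV (payoff 5); vs III: I (payoff 5); vs IV: III (payoff 7); vs V: III (payoff 3).
Country 2's best responses — vs I: IV (payoff 5); vs II: I (payoff 7); vs III: II (payoff 7); vs IV: V (payoff 4).
The only mutual best response is (II, I); neither player gains by switching there.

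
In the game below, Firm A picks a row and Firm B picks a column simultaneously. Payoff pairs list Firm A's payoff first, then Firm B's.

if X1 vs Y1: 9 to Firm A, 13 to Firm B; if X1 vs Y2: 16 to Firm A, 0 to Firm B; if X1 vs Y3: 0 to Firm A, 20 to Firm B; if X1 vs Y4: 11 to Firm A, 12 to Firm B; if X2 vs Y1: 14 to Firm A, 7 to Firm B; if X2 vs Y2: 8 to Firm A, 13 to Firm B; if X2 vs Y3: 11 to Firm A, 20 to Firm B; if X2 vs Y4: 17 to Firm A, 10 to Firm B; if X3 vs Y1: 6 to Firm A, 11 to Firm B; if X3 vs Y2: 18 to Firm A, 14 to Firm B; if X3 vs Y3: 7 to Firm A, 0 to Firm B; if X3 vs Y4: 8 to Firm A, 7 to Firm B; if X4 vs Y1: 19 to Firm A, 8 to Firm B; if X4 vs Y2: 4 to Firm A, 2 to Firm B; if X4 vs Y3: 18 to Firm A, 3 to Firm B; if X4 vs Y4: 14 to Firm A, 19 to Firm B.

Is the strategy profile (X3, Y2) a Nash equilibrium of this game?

Holding Firm B at Y2: Firm A gets 18 from X3, versus 16 from X1, 8 from X2, 4 from X4. No profitable deviation for Firm A.
Holding Firm A at X3: Firm B gets 14 from Y2, versus 11 from Y1, 0 from Y3, 7 from Y4. No profitable deviation for Firm B either.

Yes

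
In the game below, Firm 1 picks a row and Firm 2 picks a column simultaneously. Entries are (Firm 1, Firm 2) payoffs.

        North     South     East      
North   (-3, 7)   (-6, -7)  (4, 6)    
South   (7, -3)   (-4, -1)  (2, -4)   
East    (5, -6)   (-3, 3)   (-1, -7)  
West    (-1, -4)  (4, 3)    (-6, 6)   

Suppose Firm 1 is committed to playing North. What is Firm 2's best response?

With Firm 1 fixed at North, Firm 2's payoffs are: North → 7, South → -7, East → 6.
The maximum is 7, achieved by North.

North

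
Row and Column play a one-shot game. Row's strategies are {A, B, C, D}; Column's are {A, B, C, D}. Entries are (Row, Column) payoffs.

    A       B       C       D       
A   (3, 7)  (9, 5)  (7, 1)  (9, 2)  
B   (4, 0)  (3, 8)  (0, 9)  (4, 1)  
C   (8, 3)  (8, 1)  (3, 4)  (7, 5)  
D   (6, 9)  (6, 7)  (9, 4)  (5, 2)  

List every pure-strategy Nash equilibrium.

None

Check mutual best responses: a cell is a NE iff neither player can gain by unilaterally deviating.
Row's best responses — vs A: C (payoff 8); vs B: A (payoff 9); vs C: D (payoff 9); vs D: A (payoff 9).
Column's best responses — vs A: A (payoff 7); vs B: C (payoff 9); vs C: D (payoff 5); vs D: A (payoff 9).
No cell has both players best-responding. For instance, Row's best reply to C is D, but against D Column prefers A over C.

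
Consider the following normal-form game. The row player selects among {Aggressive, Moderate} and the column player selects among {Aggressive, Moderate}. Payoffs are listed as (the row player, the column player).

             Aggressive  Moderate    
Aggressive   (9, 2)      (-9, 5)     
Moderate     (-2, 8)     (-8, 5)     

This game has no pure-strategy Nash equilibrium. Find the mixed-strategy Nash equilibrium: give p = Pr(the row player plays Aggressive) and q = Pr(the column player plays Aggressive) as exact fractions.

p = 1/2, q = 1/12

Each player's mixing probability is pinned down by making the *other* player indifferent.
The column player indifferent between Aggressive and Moderate: p·2 + (1−p)·8 = p·5 + (1−p)·5 ⟹ 8 + (-6)p = 5 + 0p ⟹ p = 1/2.
The row player indifferent between Aggressive and Moderate: q·9 + (1−q)·(-9) = q·(-2) + (1−q)·(-8) ⟹ (-9) + 18q = (-8) + 6q ⟹ q = 1/12.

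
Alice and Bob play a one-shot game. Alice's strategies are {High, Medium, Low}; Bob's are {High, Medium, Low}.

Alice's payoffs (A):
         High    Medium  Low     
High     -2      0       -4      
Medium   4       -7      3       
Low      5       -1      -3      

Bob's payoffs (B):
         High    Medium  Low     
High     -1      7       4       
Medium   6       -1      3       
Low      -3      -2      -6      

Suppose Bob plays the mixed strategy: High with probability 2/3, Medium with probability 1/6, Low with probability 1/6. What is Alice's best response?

Compute Alice's expected payoff from each pure strategy against the given mix.
High: (2/3)·(-2) + (1/6)·0 + (1/6)·(-4) = -2
Medium: (2/3)·4 + (1/6)·(-7) + (1/6)·3 = 2
Low: (2/3)·5 + (1/6)·(-1) + (1/6)·(-3) = 8/3
Highest expected payoff is 8/3, from Low.

Low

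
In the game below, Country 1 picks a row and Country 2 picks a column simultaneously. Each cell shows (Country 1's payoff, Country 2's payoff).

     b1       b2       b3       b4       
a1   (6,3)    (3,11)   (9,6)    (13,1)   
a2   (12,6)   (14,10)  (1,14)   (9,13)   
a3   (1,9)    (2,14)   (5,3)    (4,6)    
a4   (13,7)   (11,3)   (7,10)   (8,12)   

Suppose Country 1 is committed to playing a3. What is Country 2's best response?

b2

With Country 1 fixed at a3, Country 2's payoffs are: b1 → 9, b2 → 14, b3 → 3, b4 → 6.
The maximum is 14, achieved by b2.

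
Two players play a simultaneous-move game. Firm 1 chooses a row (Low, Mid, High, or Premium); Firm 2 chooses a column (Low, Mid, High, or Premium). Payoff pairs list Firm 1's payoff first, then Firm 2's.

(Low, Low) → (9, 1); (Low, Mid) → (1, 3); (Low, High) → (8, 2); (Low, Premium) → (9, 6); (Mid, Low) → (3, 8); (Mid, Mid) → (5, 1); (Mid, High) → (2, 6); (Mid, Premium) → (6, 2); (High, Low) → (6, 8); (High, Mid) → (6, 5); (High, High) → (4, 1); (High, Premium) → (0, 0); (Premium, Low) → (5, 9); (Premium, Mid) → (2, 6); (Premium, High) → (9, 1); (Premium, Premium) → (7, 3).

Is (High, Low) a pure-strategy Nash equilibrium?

Holding Firm 2 at Low: Firm 1 gets 6 from High but could get 9 by switching to Low. Firm 1 has a profitable deviation.

No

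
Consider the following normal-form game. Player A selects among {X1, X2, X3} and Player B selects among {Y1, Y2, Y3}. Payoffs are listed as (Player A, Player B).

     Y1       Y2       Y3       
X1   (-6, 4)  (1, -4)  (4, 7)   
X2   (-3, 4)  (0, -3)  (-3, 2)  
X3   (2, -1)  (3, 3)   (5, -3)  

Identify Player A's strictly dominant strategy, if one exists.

X3

A strategy is strictly dominant if it gives Player A a strictly higher payoff than every other strategy, against every choice by the opponent.
X3 strictly dominates: vs Y1: 2 > each of {-6, -3}; vs Y2: 3 > each of {1, 0}; vs Y3: 5 > each of {4, -3}.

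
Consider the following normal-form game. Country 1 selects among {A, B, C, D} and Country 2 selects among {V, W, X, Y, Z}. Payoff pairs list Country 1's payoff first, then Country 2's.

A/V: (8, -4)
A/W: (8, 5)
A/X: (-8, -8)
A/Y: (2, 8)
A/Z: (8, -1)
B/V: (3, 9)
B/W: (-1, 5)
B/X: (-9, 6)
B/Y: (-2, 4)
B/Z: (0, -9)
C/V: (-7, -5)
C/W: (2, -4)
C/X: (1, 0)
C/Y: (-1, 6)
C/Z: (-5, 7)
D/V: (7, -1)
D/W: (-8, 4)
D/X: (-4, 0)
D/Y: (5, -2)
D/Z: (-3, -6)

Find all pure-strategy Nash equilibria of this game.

A profile is a Nash equilibrium when each player is best-responding to the other.
Country 1's best responses — vs V: A (payoff 8); vs W: A (payoff 8); vs X: C (payoff 1); vs Y: D (payoff 5); vs Z: A (payoff 8).
Country 2's best responses — vs A: Y (payoff 8); vs B: V (payoff 9); vs C: Z (payoff 7); vs D: W (payoff 4).
No cell has both players best-responding. For instance, Country 1's best reply to V is A, but against A Country 2 prefers Y over V.

There is no pure-strategy Nash equilibrium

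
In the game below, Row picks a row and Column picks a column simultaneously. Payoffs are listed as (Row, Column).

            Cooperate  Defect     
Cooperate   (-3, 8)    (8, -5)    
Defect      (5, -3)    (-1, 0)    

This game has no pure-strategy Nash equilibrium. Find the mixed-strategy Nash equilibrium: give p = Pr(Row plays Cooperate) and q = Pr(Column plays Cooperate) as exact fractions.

In a mixed NE each player is indifferent between their pure strategies, so the opponent's mix sets the indifference.
Column indifferent between Cooperate and Defect: p·8 + (1−p)·(-3) = p·(-5) + (1−p)·0 ⟹ (-3) + 11p = 0 + (-5)p ⟹ p = 3/16.
Row indifferent between Cooperate and Defect: q·(-3) + (1−q)·8 = q·5 + (1−q)·(-1) ⟹ 8 + (-11)q = (-1) + 6q ⟹ q = 9/17.

p = 3/16, q = 9/17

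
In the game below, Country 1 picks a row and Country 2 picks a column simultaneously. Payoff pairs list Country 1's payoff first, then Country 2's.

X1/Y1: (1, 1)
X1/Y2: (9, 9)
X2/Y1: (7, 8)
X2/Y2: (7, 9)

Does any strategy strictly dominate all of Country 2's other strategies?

Y2

A strategy is strictly dominant if it gives Country 2 a strictly higher payoff than every other strategy, against every choice by the opponent.
Y2 strictly dominates: vs X1: 9 > 1; vs X2: 9 > 8.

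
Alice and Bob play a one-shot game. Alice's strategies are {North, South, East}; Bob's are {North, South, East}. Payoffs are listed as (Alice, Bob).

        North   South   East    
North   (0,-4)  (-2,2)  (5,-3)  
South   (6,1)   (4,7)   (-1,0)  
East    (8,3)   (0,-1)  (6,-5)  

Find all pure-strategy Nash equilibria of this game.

A profile is a Nash equilibrium when each player is best-responding to the other.
Alice's best responses — vs North: East (payoff 8); vs South: South (payoff 4); vs East: East (payoff 6).
Bob's best responses — vs North: South (payoff 2); vs South: South (payoff 7); vs East: North (payoff 3).
Mutual best responses occur at (South, South) and (East, North); at each, neither player gains by switching.

(South, South) and (East, North)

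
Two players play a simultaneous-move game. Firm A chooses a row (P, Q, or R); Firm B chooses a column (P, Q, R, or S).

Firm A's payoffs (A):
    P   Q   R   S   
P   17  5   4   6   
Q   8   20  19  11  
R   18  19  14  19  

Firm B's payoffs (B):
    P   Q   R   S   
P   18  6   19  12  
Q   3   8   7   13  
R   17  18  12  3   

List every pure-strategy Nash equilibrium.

No pure-strategy Nash equilibrium

Check mutual best responses: a cell is a NE iff neither player can gain by unilaterally deviating.
Firm A's best responses — vs P: R (payoff 18); vs Q: Q (payoff 20); vs R: Q (payoff 19); vs S: R (payoff 19).
Firm B's best responses — vs P: R (payoff 19); vs Q: S (payoff 13); vs R: Q (payoff 18).
No cell has both players best-responding. For instance, Firm A's best reply to S is R, but against R Firm B prefers Q over S.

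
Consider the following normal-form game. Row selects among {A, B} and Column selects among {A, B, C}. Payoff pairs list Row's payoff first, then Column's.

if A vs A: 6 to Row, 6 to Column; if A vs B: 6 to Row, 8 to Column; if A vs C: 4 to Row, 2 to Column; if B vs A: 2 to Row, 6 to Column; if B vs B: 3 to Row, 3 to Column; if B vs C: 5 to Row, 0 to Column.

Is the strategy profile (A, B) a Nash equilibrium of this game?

Holding Column at B: Row gets 6 from A, versus 3 from B. No profitable deviation for Row.
Holding Row at A: Column gets 8 from B, versus 6 from A, 2 from C. No profitable deviation for Column either.

Yes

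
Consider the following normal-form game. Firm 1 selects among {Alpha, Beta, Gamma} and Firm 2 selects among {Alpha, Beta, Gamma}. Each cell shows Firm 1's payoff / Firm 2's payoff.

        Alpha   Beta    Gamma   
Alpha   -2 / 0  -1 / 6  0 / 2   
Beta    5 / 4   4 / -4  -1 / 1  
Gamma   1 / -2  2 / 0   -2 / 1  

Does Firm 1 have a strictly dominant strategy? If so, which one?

A strategy is strictly dominant if it gives Firm 1 a strictly higher payoff than every other strategy, against every choice by the opponent.
Alpha is not dominant: against Alpha, Beta gives 5 > -2.
Beta is not dominant: against Gamma, Alpha gives 0 > -1.
Gamma is not dominant: against Alpha, Beta gives 5 > 1.
No single strategy is best against every opponent action.

None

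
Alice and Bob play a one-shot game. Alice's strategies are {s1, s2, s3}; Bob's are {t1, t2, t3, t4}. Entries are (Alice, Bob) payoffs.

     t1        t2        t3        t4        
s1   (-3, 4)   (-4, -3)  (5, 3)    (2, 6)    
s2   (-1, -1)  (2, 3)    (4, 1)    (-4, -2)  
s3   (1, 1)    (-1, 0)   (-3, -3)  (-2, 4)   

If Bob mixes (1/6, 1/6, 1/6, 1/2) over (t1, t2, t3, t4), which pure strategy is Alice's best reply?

Alice's best reply maximizes expected payoff against the mix.
s1: (1/6)·(-3) + (1/6)·(-4) + (1/6)·5 + (1/2)·2 = 2/3
s2: (1/6)·(-1) + (1/6)·2 + (1/6)·4 + (1/2)·(-4) = -7/6
s3: (1/6)·1 + (1/6)·(-1) + (1/6)·(-3) + (1/2)·(-2) = -3/2
Highest expected payoff is 2/3, from s1.

s1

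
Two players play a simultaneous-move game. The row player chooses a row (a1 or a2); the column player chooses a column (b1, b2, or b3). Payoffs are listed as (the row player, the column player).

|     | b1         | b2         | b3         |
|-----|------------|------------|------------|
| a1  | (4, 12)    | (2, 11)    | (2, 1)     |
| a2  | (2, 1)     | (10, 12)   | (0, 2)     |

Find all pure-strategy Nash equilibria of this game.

(a1, b1) and (a2, b2)

A profile is a Nash equilibrium when each player is best-responding to the other.
The row player's best responses — vs b1: a1 (payoff 4); vs b2: a2 (payoff 10); vs b3: a1 (payoff 2).
The column player's best responses — vs a1: b1 (payoff 12); vs a2: b2 (payoff 12).
Mutual best responses occur at (a1, b1) and (a2, b2); at each, neither player gains by switching.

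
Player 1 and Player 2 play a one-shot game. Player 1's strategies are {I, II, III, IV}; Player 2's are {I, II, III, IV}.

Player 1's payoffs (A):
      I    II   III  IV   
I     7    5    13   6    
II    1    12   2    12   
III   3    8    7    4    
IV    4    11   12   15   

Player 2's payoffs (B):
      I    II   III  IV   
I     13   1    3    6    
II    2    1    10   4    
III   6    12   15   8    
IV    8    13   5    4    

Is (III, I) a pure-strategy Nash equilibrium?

No

Holding Player 2 at I: Player 1 gets 3 from III but could get 7 by switching to I. Player 1 has a profitable deviation.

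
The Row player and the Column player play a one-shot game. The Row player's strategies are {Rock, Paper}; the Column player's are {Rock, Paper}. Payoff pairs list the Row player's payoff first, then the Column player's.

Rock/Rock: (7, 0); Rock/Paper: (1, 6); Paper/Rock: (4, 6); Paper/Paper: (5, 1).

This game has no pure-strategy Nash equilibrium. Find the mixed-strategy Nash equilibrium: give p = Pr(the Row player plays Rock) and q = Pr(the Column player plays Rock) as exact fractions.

In a mixed NE each player is indifferent between their pure strategies, so the opponent's mix sets the indifference.
The Column player indifferent between Rock and Paper: p·0 + (1−p)·6 = p·6 + (1−p)·1 ⟹ 6 + (-6)p = 1 + 5p ⟹ p = 5/11.
The Row player indifferent between Rock and Paper: q·7 + (1−q)·1 = q·4 + (1−q)·5 ⟹ 1 + 6q = 5 + (-1)q ⟹ q = 4/7.

p = 5/11, q = 4/7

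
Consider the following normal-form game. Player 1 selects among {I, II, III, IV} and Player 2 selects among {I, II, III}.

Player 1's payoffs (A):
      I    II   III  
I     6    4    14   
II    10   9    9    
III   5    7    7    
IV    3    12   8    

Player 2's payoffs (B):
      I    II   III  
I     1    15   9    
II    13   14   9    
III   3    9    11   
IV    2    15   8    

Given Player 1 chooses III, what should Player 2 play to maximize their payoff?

With Player 1 fixed at III, Player 2's payoffs are: I → 3, II → 9, III → 11.
The maximum is 11, achieved by III.

III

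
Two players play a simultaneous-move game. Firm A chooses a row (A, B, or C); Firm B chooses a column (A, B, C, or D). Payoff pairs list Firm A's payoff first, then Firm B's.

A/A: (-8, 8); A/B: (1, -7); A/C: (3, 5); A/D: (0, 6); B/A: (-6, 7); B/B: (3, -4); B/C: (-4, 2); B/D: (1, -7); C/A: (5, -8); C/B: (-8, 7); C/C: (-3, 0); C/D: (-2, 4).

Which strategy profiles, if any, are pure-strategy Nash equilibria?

Check mutual best responses: a cell is a NE iff neither player can gain by unilaterally deviating.
Firm A's best responses — vs A: C (payoff 5); vs B: B (payoff 3); vs C: A (payoff 3); vs D: B (payoff 1).
Firm B's best responses — vs A: A (payoff 8); vs B: A (payoff 7); vs C: B (payoff 7).
No cell has both players best-responding. For instance, Firm A's best reply to A is C, but against C Firm B prefers B over A.

No pure-strategy Nash equilibrium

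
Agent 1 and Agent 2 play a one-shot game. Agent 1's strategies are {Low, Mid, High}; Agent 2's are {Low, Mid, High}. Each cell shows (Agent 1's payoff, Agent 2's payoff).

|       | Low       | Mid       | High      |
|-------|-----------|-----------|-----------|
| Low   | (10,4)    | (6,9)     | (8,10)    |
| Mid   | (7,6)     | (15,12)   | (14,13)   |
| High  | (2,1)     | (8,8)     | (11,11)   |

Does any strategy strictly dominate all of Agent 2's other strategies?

Check whether one of Agent 2's strategies beats all alternatives regardless of what the opponent does.
High strictly dominates: vs Low: 10 > each of {4, 9}; vs Mid: 13 > each of {6, 12}; vs High: 11 > each of {1, 8}.

High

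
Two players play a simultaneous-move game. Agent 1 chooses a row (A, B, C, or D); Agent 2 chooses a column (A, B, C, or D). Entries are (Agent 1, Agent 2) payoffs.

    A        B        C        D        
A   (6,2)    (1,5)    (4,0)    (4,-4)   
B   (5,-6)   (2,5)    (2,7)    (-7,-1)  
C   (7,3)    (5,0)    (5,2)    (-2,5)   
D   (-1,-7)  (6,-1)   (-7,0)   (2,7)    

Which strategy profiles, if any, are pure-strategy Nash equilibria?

Find each player's best response to every opponent strategy; NE are the intersections.
Agent 1's best responses — vs A: C (payoff 7); vs B: D (payoff 6); vs C: C (payoff 5); vs D: A (payoff 4).
Agent 2's best responses — vs A: B (payoff 5); vs B: C (payoff 7); vs C: D (payoff 5); vs D: D (payoff 7).
No cell has both players best-responding. For instance, Agent 1's best reply to C is C, but against C Agent 2 prefers D over C.

None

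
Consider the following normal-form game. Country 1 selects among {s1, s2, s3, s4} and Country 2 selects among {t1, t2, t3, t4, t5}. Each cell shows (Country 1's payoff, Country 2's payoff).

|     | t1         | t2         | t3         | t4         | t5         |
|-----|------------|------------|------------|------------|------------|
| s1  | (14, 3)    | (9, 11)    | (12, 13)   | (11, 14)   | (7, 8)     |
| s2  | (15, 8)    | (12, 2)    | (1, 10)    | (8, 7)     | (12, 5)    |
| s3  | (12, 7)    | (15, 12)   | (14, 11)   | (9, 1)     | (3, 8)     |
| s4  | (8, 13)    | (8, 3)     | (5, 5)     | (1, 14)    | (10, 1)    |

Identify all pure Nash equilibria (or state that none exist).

A profile is a Nash equilibrium when each player is best-responding to the other.
Country 1's best responses — vs t1: s2 (payoff 15); vs t2: s3 (payoff 15); vs t3: s3 (payoff 14); vs t4: s1 (payoff 11); vs t5: s2 (payoff 12).
Country 2's best responses — vs s1: t4 (payoff 14); vs s2: t3 (payoff 10); vs s3: t2 (payoff 12); vs s4: t4 (payoff 14).
Mutual best responses occur at (s1, t4) and (s3, t2); at each, neither player gains by switching.

(s1, t4) and (s3, t2)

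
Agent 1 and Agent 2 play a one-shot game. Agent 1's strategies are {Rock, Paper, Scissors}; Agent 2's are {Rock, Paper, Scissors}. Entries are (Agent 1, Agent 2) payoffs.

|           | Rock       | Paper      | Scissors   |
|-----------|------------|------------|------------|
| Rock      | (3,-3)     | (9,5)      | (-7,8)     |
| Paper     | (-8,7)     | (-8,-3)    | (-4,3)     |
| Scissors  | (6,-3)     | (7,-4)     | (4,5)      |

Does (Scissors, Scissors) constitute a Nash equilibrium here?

Yes

Holding Agent 2 at Scissors: Agent 1 gets 4 from Scissors, versus -7 from Rock, -4 from Paper. No profitable deviation for Agent 1.
Holding Agent 1 at Scissors: Agent 2 gets 5 from Scissors, versus -3 from Rock, -4 from Paper. No profitable deviation for Agent 2 either.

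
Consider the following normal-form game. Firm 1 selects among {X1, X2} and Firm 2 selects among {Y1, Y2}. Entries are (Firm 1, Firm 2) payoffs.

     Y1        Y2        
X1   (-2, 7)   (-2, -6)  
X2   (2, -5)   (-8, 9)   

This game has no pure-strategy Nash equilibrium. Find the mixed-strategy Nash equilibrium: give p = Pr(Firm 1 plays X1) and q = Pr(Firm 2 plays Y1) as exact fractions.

p = 14/27, q = 3/5

Each player's mixing probability is pinned down by making the *other* player indifferent.
Firm 2 indifferent between Y1 and Y2: p·7 + (1−p)·(-5) = p·(-6) + (1−p)·9 ⟹ (-5) + 12p = 9 + (-15)p ⟹ p = 14/27.
Firm 1 indifferent between X1 and X2: q·(-2) + (1−q)·(-2) = q·2 + (1−q)·(-8) ⟹ (-2) + 0q = (-8) + 10q ⟹ q = 3/5.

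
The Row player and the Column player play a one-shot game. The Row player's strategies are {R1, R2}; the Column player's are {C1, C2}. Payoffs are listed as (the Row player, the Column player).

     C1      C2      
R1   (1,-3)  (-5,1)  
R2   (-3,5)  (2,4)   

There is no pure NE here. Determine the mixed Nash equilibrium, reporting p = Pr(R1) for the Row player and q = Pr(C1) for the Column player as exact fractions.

In a mixed NE each player is indifferent between their pure strategies, so the opponent's mix sets the indifference.
The Column player indifferent between C1 and C2: p·(-3) + (1−p)·5 = p·1 + (1−p)·4 ⟹ 5 + (-8)p = 4 + (-3)p ⟹ p = 1/5.
The Row player indifferent between R1 and R2: q·1 + (1−q)·(-5) = q·(-3) + (1−q)·2 ⟹ (-5) + 6q = 2 + (-5)q ⟹ q = 7/11.

p = 1/5, q = 7/11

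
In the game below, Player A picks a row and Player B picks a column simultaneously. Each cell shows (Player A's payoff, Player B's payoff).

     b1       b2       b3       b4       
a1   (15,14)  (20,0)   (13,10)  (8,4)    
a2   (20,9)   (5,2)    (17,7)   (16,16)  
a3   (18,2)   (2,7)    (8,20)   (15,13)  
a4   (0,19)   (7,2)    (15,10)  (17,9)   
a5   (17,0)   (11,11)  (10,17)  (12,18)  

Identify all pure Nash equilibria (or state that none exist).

Check mutual best responses: a cell is a NE iff neither player can gain by unilaterally deviating.
Player A's best responses — vs b1: a2 (payoff 20); vs b2: a1 (payoff 20); vs b3: a2 (payoff 17); vs b4: a4 (payoff 17).
Player B's best responses — vs a1: b1 (payoff 14); vs a2: b4 (payoff 16); vs a3: b3 (payoff 20); vs a4: b1 (payoff 19); vs a5: b4 (payoff 18).
No cell has both players best-responding. For instance, Player A's best reply to b3 is a2, but against a2 Player B prefers b4 over b3.

None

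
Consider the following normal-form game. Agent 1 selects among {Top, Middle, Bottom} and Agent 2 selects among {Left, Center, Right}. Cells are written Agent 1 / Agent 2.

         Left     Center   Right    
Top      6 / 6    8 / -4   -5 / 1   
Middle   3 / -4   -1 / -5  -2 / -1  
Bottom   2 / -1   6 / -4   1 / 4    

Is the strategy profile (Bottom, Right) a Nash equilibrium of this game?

Holding Agent 2 at Right: Agent 1 gets 1 from Bottom, versus -5 from Top, -2 from Middle. No profitable deviation for Agent 1.
Holding Agent 1 at Bottom: Agent 2 gets 4 from Right, versus -1 from Left, -4 from Center. No profitable deviation for Agent 2 either.

Yes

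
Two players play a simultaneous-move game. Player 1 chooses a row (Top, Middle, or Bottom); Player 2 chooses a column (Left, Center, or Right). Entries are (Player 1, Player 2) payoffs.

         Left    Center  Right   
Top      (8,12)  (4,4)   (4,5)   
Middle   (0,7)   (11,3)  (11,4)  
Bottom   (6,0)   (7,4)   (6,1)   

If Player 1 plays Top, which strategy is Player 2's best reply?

Left

With Player 1 fixed at Top, Player 2's payoffs are: Left → 12, Center → 4, Right → 5.
The maximum is 12, achieved by Left.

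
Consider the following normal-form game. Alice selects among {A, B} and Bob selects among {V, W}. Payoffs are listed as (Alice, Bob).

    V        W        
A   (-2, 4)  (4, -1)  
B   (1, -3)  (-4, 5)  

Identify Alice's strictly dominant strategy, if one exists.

A strategy is strictly dominant if it gives Alice a strictly higher payoff than every other strategy, against every choice by the opponent.
A is not dominant: against V, B gives 1 > -2.
B is not dominant: against W, A gives 4 > -4.
No single strategy is best against every opponent action.

None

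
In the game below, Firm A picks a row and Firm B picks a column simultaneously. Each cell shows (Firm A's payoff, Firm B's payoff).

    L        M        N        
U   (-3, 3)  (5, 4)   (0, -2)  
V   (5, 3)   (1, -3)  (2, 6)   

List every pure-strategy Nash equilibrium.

A profile is a Nash equilibrium when each player is best-responding to the other.
Firm A's best responses — vs L: V (payoff 5); vs M: U (payoff 5); vs N: V (payoff 2).
Firm B's best responses — vs U: M (payoff 4); vs V: N (payoff 6).
Mutual best responses occur at (U, M) and (V, N); at each, neither player gains by switching.

(U, M) and (V, N)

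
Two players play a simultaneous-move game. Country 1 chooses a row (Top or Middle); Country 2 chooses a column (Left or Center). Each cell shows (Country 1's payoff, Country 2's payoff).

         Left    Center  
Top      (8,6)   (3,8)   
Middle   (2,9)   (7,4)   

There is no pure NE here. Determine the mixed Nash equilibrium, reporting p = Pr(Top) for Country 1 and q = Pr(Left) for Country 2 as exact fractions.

p = 5/7, q = 2/5

In a mixed NE each player is indifferent between their pure strategies, so the opponent's mix sets the indifference.
Country 2 indifferent between Left and Center: p·6 + (1−p)·9 = p·8 + (1−p)·4 ⟹ 9 + (-3)p = 4 + 4p ⟹ p = 5/7.
Country 1 indifferent between Top and Middle: q·8 + (1−q)·3 = q·2 + (1−q)·7 ⟹ 3 + 5q = 7 + (-5)q ⟹ q = 2/5.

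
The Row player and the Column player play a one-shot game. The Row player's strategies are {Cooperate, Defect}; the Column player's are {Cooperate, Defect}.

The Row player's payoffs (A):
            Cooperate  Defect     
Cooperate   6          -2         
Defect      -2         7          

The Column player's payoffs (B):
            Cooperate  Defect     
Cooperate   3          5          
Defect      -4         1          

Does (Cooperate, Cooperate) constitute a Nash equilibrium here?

Holding the Column player at Cooperate: the Row player gets 6 from Cooperate, versus -2 from Defect. No profitable deviation for the Row player.
Holding the Row player at Cooperate: the Column player gets 3 from Cooperate but could get 5 by switching to Defect. The Column player has a profitable deviation.

No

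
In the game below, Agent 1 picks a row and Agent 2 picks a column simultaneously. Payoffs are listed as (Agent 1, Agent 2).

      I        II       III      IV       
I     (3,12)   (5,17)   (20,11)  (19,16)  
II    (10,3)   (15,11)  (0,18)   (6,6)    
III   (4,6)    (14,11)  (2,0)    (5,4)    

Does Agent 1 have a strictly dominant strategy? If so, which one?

A strategy is strictly dominant if it gives Agent 1 a strictly higher payoff than every other strategy, against every choice by the opponent.
I is not dominant: against I, II gives 10 > 3.
II is not dominant: against III, I gives 20 > 0.
III is not dominant: against I, II gives 10 > 4.
No single strategy is best against every opponent action.

None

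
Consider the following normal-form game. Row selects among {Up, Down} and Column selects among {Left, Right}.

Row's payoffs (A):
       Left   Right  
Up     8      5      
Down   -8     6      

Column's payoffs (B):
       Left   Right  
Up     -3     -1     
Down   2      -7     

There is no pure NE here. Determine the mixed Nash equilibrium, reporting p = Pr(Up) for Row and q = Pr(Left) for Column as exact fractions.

In a mixed NE each player is indifferent between their pure strategies, so the opponent's mix sets the indifference.
Column indifferent between Left and Right: p·(-3) + (1−p)·2 = p·(-1) + (1−p)·(-7) ⟹ 2 + (-5)p = (-7) + 6p ⟹ p = 9/11.
Row indifferent between Up and Down: q·8 + (1−q)·5 = q·(-8) + (1−q)·6 ⟹ 5 + 3q = 6 + (-14)q ⟹ q = 1/17.

p = 9/11, q = 1/17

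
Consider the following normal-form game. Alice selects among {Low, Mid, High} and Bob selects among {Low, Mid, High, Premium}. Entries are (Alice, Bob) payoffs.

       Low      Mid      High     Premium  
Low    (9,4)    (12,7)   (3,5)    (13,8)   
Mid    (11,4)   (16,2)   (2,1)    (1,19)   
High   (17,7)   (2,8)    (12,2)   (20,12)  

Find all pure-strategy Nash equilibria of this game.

Find each player's best response to every opponent strategy; NE are the intersections.
Alice's best responses — vs Low: High (payoff 17); vs Mid: Mid (payoff 16); vs High: High (payoff 12); vs Premium: High (payoff 20).
Bob's best responses — vs Low: Premium (payoff 8); vs Mid: Premium (payoff 19); vs High: Premium (payoff 12).
The only mutual best response is (High, Premium); neither player gains by switching there.

(High, Premium)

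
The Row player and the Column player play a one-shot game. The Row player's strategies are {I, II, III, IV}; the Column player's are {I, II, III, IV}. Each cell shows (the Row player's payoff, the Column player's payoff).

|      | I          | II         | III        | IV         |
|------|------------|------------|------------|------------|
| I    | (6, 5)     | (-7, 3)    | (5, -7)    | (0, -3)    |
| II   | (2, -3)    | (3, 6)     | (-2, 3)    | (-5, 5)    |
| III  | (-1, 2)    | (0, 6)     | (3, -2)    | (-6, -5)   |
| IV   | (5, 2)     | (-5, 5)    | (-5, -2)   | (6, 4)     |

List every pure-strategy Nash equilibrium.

(I, I) and (II, II)

A profile is a Nash equilibrium when each player is best-responding to the other.
The Row player's best responses — vs I: I (payoff 6); vs II: II (payoff 3); vs III: I (payoff 5); vs IV: IV (payoff 6).
The Column player's best responses — vs I: I (payoff 5); vs II: II (payoff 6); vs III: II (payoff 6); vs IV: II (payoff 5).
Mutual best responses occur at (I, I) and (II, II); at each, neither player gains by switching.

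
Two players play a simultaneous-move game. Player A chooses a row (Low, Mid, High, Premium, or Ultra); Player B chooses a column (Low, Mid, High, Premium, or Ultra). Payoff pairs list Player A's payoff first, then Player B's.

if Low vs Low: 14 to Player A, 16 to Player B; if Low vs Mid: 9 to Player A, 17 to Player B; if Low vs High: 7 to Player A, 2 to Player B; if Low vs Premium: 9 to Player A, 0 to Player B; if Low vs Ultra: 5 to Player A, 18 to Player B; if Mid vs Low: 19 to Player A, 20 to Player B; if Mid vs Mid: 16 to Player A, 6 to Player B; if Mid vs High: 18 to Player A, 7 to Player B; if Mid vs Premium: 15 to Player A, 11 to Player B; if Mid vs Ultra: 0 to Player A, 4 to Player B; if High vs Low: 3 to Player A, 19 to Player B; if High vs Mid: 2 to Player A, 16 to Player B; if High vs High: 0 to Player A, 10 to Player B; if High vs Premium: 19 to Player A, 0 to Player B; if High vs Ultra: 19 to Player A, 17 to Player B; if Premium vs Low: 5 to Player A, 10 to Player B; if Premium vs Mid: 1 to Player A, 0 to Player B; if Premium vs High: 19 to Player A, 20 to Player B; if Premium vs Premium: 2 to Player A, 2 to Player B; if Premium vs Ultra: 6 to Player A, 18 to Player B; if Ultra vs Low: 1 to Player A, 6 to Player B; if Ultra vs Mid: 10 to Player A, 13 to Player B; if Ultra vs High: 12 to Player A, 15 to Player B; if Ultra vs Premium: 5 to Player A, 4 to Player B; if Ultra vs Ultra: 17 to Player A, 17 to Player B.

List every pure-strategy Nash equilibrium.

(Mid, Low) and (Premium, High)

A profile is a Nash equilibrium when each player is best-responding to the other.
Player A's best responses — vs Low: Mid (payoff 19); vs Mid: Mid (payoff 16); vs High: Premium (payoff 19); vs Premium: High (payoff 19); vs Ultra: High (payoff 19).
Player B's best responses — vs Low: Ultra (payoff 18); vs Mid: Low (payoff 20); vs High: Low (payoff 19); vs Premium: High (payoff 20); vs Ultra: Ultra (payoff 17).
Mutual best responses occur at (Mid, Low) and (Premium, High); at each, neither player gains by switching.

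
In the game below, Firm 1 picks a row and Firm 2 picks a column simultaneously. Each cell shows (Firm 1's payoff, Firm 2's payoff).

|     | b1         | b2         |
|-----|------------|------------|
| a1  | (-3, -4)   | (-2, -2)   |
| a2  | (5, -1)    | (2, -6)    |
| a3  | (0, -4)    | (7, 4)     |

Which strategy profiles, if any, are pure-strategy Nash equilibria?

Check mutual best responses: a cell is a NE iff neither player can gain by unilaterally deviating.
Firm 1's best responses — vs b1: a2 (payoff 5); vs b2: a3 (payoff 7).
Firm 2's best responses — vs a1: b2 (payoff -2); vs a2: b1 (payoff -1); vs a3: b2 (payoff 4).
Mutual best responses occur at (a2, b1) and (a3, b2); at each, neither player gains by switching.

(a2, b1) and (a3, b2)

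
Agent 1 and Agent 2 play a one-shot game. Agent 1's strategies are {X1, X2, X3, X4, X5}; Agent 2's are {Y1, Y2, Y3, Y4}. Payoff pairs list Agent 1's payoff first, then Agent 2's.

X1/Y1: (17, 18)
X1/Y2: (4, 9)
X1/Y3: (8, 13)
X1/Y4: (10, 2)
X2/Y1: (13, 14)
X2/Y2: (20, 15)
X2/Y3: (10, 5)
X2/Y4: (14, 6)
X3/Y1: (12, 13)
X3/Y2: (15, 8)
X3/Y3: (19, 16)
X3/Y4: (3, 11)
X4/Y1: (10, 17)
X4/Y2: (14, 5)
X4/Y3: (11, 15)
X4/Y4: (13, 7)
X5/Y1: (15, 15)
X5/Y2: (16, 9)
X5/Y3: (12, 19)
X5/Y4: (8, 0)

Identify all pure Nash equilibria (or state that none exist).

A profile is a Nash equilibrium when each player is best-responding to the other.
Agent 1's best responses — vs Y1: X1 (payoff 17); vs Y2: X2 (payoff 20); vs Y3: X3 (payoff 19); vs Y4: X2 (payoff 14).
Agent 2's best responses — vs X1: Y1 (payoff 18); vs X2: Y2 (payoff 15); vs X3: Y3 (payoff 16); vs X4: Y1 (payoff 17); vs X5: Y3 (payoff 19).
Mutual best responses occur at (X1, Y1), (X2, Y2), and (X3, Y3); at each, neither player gains by switching.

(X1, Y1), (X2, Y2), and (X3, Y3)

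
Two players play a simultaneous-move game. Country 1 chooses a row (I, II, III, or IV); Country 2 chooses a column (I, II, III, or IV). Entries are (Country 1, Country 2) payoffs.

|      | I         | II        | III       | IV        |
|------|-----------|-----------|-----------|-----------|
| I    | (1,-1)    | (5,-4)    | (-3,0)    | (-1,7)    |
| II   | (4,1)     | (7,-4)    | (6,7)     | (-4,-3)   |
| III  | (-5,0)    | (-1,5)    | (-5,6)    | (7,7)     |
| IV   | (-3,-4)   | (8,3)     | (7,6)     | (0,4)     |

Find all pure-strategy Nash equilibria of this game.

(III, IV) and (IV, III)

Find each player's best response to every opponent strategy; NE are the intersections.
Country 1's best responses — vs I: II (payoff 4); vs II: IV (payoff 8); vs III: IV (payoff 7); vs IV: III (payoff 7).
Country 2's best responses — vs I: IV (payoff 7); vs II: III (payoff 7); vs III: IV (payoff 7); vs IV: III (payoff 6).
Mutual best responses occur at (III, IV) and (IV, III); at each, neither player gains by switching.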